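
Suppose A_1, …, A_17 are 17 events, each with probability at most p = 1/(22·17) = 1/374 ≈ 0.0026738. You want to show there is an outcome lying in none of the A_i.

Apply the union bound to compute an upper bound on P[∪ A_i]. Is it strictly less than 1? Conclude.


Union bound: P[∪_{i=1}^{17} A_i] ≤ Σ_i P[A_i] ≤ 17·p = 17·(1/374) = 1/22.
Numerically: 1/22 ≈ 0.0454545.
Is 1/22 < 1? YES.
Since P[∪ A_i] ≤ 1/22 < 1, the complement has P[∩ A_i^c] ≥ 1 − 1/22 = 21/22 > 0, so some outcome avoids every A_i.

17·p = 1/22 ≈ 0.0454545; existence CERTIFIED by the union bound.


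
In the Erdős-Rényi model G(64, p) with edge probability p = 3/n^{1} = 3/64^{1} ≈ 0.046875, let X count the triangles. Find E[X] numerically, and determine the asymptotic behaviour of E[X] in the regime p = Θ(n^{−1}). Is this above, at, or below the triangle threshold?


Number of potential triangles: C(64, 3) = 41664.
Each occurs with probability p³ ≈ (0.046875)³ ≈ 1.02996826e-04.
By linearity: E[X] = C(64, 3)·p³ ≈ 41664 · 1.02996826e-04 ≈ 4.291260.
Here α = 1, so p = 3/n is exactly at the triangle threshold p ~ 1/n. Asymptotically E[X] → c³/6 = 3³/6 = 9/2 ≈ 4.500000, a bounded constant. In this regime the triangle count is asymptotically Poisson(c³/6).

E[X] ≈ 4.291260; in regime p = Θ(1/n^{1}) E[X] stays bounded (at the triangle threshold p ~ 1/n).


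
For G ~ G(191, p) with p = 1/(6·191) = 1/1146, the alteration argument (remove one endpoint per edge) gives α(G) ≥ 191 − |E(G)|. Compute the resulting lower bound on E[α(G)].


E[|E(G)|] = C(191, 2)·p = 18145 · (1/1146) = 95/6.
E[α(G)] ≥ n − E[|E(G)|] = 191 − 95/6 = 1051/6.
Numerically: ≈ 175.1667.
(This is only a lower bound; the true E[α(G)] may be larger.)

E[α(G)] ≥ 1051/6 ≈ 175.1667.


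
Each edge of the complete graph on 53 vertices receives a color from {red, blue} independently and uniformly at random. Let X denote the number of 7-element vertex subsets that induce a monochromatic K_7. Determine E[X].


Let X = Σ_S X_S over the C(53, 7) = 154143080 subsets S of size 7, where X_S = 1 if the K_7 on S is monochromatic.
For a fixed S, the K_7 on S has C(7, 2) = 21 edges. P[all 21 edges red] = (1/2)^21, and likewise for blue, so P[monochromatic] = 2·(1/2)^21 = 2^{1 − 21} = 1/1048576.
Summing: E[X] = C(53, 7) · 2^{1 − 21} = 154143080 · 1/1048576 = 19267885/131072.
Numerically: E[X] ≈ 147.002.

E[X] = C(53,7)·2^(1−C(7,2)) = 19267885/131072 ≈ 147.002.


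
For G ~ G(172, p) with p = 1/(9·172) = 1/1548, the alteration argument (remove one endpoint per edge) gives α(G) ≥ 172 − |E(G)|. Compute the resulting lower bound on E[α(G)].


E[|E(G)|] = C(172, 2)·p = 14706 · (1/1548) = 19/2.
E[α(G)] ≥ n − E[|E(G)|] = 172 − 19/2 = 325/2.
Numerically: ≈ 162.500000.
(This is only a lower bound; the true E[α(G)] may be larger.)

E[α(G)] ≥ 325/2 ≈ 162.500000.


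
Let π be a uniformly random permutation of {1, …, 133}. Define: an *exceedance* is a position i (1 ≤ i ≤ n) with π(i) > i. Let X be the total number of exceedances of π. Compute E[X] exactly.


Write X = Σ_{i=1}^{133} X_i, where X_i = 1_{π(i) > i}.
For each fixed i, π(i) is uniform over {1, …, 133} (marginal of a uniform permutation), so P[π(i) > i] = (n − i)/n. Summing: Σ_{i=1}^{133} (n − i)/n = (0 + 1 + … + 132)/133 = 133(133 − 1)/(2·133) = (133 − 1)/2.
Hence E[X] = Σ_{i=1}^{133} (133 − i)/133 = 66 ≈ 66.000000.

E[X] = 66 = 66.000000.


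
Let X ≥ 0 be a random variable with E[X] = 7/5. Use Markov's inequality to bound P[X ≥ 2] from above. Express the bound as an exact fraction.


μ = E[X] = 7/5, a = 2.
Markov: P[X ≥ 2] ≤ μ/a = (7/5)/2 = 7/10.
Numerically: ≈ 0.7000.
(Since a = 2 > μ = 1.4000, the bound 7/10 is < 1 and informative.)

P[X ≥ 2] ≤ 7/10 ≈ 0.7000.


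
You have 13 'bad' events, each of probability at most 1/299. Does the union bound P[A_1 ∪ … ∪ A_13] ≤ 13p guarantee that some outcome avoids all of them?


Union bound: P[∪_{i=1}^{13} A_i] ≤ Σ_i P[A_i] ≤ 13·p = 13·(1/299) = 1/23.
Numerically: 1/23 ≈ 0.043478.
Is 1/23 < 1? YES.
Since P[∪ A_i] ≤ 1/23 < 1, the complement has P[∩ A_i^c] ≥ 1 − 1/23 = 22/23 > 0, so some outcome avoids every A_i.

13·p = 1/23 ≈ 0.043478; existence CERTIFIED by the union bound.


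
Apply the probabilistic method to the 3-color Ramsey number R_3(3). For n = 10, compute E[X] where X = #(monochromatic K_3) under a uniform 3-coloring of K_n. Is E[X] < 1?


E[X] = C(10, 3) · 3^{1 − 3} = 120 · 3^{−2} = 120/9.
As a reduced fraction: E[X] = 40/3 ≈ 13.333333.
Is E[X] < 1? NO.
Since E[X] ≥ 1, the first-moment bound is inconclusive at n = 10; it does NOT by itself certify R_3(3) > 10.

E[X] = 40/3 ≈ 13.333333; E[X] ≥ 1; first-moment method inconclusive here.


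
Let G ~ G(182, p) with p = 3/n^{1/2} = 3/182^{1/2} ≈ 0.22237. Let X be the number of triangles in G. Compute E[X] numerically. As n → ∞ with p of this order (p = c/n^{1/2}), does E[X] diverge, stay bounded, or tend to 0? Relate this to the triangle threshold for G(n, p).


Number of potential triangles: C(182, 3) = 988260.
Each occurs with probability p³ ≈ (0.22237)³ ≈ 1.0996556e-02.
By linearity: E[X] = C(182, 3)·p³ ≈ 988260 · 1.0996556e-02 ≈ 10867.45623.
Since α = 1/2 < 1, p = c/n^{1/2} ≫ 1/n is above the triangle threshold p ~ 1/n. Asymptotically E[X] ~ (c³/6)·n^{3(1−α)} = (3³/6)·n^{1.5} → ∞; triangles are abundant w.h.p.

E[X] ≈ 10867.45623; in regime p = Θ(1/n^{1/2}) E[X] diverges (above the triangle threshold p ~ 1/n).


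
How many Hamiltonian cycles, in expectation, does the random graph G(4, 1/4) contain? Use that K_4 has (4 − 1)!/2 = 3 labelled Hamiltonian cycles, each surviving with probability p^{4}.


K_4 has (4 − 1)!/2 = 3 labelled Hamiltonian cycles.
For each such Hamiltonian cycle H, let X_H = 1 if all 4 edges of H are present in G. Then P[X_H = 1] = p^{4} = (1/4)^{4} = 1/256.
By linearity: E[X] = Σ_H E[X_H] = 3 · p^{4} = 3 · 1/256 = 3/256.
Numerically: E[X] ≈ 0.011719.

E[X] = 3 · (1/4)^{4} = 3/256 ≈ 0.011719.


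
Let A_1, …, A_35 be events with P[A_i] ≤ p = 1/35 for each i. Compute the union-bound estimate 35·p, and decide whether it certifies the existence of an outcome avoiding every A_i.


Union bound: P[∪_{i=1}^{35} A_i] ≤ Σ_i P[A_i] ≤ 35·p = 35·(1/35) = 1.
Numerically: 1 ≈ 1.000.
Is 1 < 1? NO.
Since the bound 1 is ≥ 1, the union bound is uninformative here; it does NOT by itself certify existence.

35·p = 1 ≈ 1.000; existence NOT certified by the union bound.


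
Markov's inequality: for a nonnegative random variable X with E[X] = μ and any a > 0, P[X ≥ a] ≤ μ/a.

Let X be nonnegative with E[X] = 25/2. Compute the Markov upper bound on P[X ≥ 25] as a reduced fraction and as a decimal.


μ = E[X] = 25/2, a = 25.
Markov: P[X ≥ 25] ≤ μ/a = (25/2)/25 = 1/2.
Numerically: ≈ 0.50000.
(Since a = 25 > μ = 12.50000, the bound 1/2 is < 1 and informative.)

P[X ≥ 25] ≤ 1/2 ≈ 0.50000.


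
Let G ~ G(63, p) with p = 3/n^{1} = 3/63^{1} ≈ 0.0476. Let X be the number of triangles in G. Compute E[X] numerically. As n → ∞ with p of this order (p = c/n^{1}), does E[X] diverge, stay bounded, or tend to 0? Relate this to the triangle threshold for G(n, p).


Number of potential triangles: C(63, 3) = 39711.
Each occurs with probability p³ ≈ (0.0476)³ ≈ 1.07980e-04.
By linearity: E[X] = C(63, 3)·p³ ≈ 39711 · 1.07980e-04 ≈ 4.288.
Here α = 1, so p = 3/n is exactly at the triangle threshold p ~ 1/n. Asymptotically E[X] → c³/6 = 3³/6 = 9/2 ≈ 4.500, a bounded constant. In this regime the triangle count is asymptotically Poisson(c³/6).

E[X] ≈ 4.288; in regime p = Θ(1/n^{1}) E[X] stays bounded (at the triangle threshold p ~ 1/n).


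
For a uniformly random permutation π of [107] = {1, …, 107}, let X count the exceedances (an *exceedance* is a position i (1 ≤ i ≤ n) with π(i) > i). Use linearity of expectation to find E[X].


Write X = Σ_{i=1}^{107} X_i, where X_i = 1_{π(i) > i}.
For each fixed i, π(i) is uniform over {1, …, 107} (marginal of a uniform permutation), so P[π(i) > i] = (n − i)/n. Summing: Σ_{i=1}^{107} (n − i)/n = (0 + 1 + … + 106)/107 = 107(107 − 1)/(2·107) = (107 − 1)/2.
Hence E[X] = Σ_{i=1}^{107} (107 − i)/107 = 53 ≈ 53.00000.

E[X] = 53 = 53.00000.


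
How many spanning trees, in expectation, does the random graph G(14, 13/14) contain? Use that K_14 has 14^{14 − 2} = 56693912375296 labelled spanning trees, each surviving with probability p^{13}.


K_14 has 14^{14 − 2} = 56693912375296 labelled spanning trees.
For each such spanning tree H, let X_H = 1 if all 13 edges of H are present in G. Then P[X_H = 1] = p^{13} = (13/14)^{13} = 302875106592253/793714773254144.
By linearity: E[X] = Σ_H E[X_H] = 56693912375296 · p^{13} = 56693912375296 · 302875106592253/793714773254144 = 302875106592253/14.
Numerically: E[X] ≈ 2.163e+13.

E[X] = 56693912375296 · (13/14)^{13} = 302875106592253/14 ≈ 2.163e+13.


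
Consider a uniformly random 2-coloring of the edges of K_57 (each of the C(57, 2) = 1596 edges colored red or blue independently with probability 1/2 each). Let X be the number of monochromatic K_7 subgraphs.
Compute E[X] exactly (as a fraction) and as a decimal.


Let X = Σ_S X_S over the C(57, 7) = 264385836 subsets S of size 7, where X_S = 1 if the K_7 on S is monochromatic.
For a fixed S, the K_7 on S has C(7, 2) = 21 edges. P[all 21 edges red] = (1/2)^21, and likewise for blue, so P[monochromatic] = 2·(1/2)^21 = 2^{1 − 21} = 1/1048576.
Summing: E[X] = C(57, 7) · 2^{1 − 21} = 264385836 · 1/1048576 = 66096459/262144.
Numerically: E[X] ≈ 252.13798.

E[X] = C(57,7)·2^(1−C(7,2)) = 66096459/262144 ≈ 252.13798.


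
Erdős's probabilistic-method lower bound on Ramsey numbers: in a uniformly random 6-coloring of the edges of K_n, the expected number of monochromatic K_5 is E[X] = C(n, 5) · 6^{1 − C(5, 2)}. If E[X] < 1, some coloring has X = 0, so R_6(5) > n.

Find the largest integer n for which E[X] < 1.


We need C(n, 5) · 6^{1 − 10} < 1, i.e. C(n, 5) < 6^{10 − 1} = 10077696.
Check values of n near the boundary:
  n = 63: C(63, 5) = 7028847; 7028847 < 10077696? YES
  n = 64: C(64, 5) = 7624512; 7624512 < 10077696? YES
  n = 65: C(65, 5) = 8259888; 8259888 < 10077696? YES
  n = 66: C(66, 5) = 8936928; 8936928 < 10077696? YES
  n = 67: C(67, 5) = 9657648; 9657648 < 10077696? YES
  n = 68: C(68, 5) = 10424128; 10424128 < 10077696? NO
  n = 69: C(69, 5) = 11238513; 11238513 < 10077696? NO
The largest n with C(n, 5) < 10077696 is n = 67 (where E[X] = 67067/69984 ≈ 0.958319). Hence R_6(5) > 67, i.e. R_6(5) ≥ 68.

Largest n = 67; hence R_6(5) > 67.


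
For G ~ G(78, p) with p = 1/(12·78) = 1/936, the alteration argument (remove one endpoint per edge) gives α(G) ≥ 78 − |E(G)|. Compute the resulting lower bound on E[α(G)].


E[|E(G)|] = C(78, 2)·p = 3003 · (1/936) = 77/24.
E[α(G)] ≥ n − E[|E(G)|] = 78 − 77/24 = 1795/24.
Numerically: ≈ 74.79167.
(This is only a lower bound; the true E[α(G)] may be larger.)

E[α(G)] ≥ 1795/24 ≈ 74.79167.


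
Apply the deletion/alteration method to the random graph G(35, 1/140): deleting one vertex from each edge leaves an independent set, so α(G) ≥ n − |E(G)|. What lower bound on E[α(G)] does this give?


E[|E(G)|] = C(35, 2)·p = 595 · (1/140) = 17/4.
E[α(G)] ≥ n − E[|E(G)|] = 35 − 17/4 = 123/4.
Numerically: ≈ 30.75000.
(This is only a lower bound; the true E[α(G)] may be larger.)

E[α(G)] ≥ 123/4 ≈ 30.75000.


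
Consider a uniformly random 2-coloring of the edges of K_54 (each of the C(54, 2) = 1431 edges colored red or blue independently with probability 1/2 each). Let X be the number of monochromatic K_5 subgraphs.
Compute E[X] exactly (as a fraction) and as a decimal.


Let X = Σ_S X_S over the C(54, 5) = 3162510 subsets S of size 5, where X_S = 1 if the K_5 on S is monochromatic.
For a fixed S, the K_5 on S has C(5, 2) = 10 edges. P[all 10 edges red] = (1/2)^10, and likewise for blue, so P[monochromatic] = 2·(1/2)^10 = 2^{1 − 10} = 1/512.
Summing: E[X] = C(54, 5) · 2^{1 − 10} = 3162510 · 1/512 = 1581255/256.
Numerically: E[X] ≈ 6176.7773.

E[X] = C(54,5)·2^(1−C(5,2)) = 1581255/256 ≈ 6176.7773.


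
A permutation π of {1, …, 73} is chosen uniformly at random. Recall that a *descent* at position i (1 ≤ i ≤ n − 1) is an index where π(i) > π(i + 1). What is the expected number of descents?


Write X = Σ X_I over i = 1, …, 72, with X_I the indicator of one descent.
There are 72 indicators.
For each fixed i, the pair (π(i), π(i+1)) is a uniformly random ordered pair of distinct values from {1, …, 73}; by symmetry P[π(i) > π(i+1)] = 1/2.
By linearity: E[X] = 72 · (1/2) = (73 − 1) · (1/2) = 36 ≈ 36.000000.

E[X] = 36 = 36.000000.


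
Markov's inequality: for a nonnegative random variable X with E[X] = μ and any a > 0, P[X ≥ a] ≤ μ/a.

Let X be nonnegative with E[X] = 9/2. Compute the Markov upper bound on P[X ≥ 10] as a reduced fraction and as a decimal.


μ = E[X] = 9/2, a = 10.
Markov: P[X ≥ 10] ≤ μ/a = (9/2)/10 = 9/20.
Numerically: ≈ 0.450000.
(Since a = 10 > μ = 4.500000, the bound 9/20 is < 1 and informative.)

P[X ≥ 10] ≤ 9/20 ≈ 0.450000.


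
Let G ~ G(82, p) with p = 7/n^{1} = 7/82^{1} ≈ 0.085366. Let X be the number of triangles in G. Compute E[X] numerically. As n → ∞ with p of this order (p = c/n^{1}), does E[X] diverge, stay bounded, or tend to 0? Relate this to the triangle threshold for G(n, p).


Number of potential triangles: C(82, 3) = 88560.
Each occurs with probability p³ ≈ (0.085366)³ ≈ 6.2208906e-04.
By linearity: E[X] = C(82, 3)·p³ ≈ 88560 · 6.2208906e-04 ≈ 55.09221.
Here α = 1, so p = 7/n is exactly at the triangle threshold p ~ 1/n. Asymptotically E[X] → c³/6 = 7³/6 = 343/6 ≈ 57.16667, a bounded constant. In this regime the triangle count is asymptotically Poisson(c³/6).

E[X] ≈ 55.09221; in regime p = Θ(1/n^{1}) E[X] stays bounded (at the triangle threshold p ~ 1/n).


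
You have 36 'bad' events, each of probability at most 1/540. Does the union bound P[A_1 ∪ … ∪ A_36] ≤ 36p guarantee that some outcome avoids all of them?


Union bound: P[∪_{i=1}^{36} A_i] ≤ Σ_i P[A_i] ≤ 36·p = 36·(1/540) = 1/15.
Numerically: 1/15 ≈ 0.0666667.
Is 1/15 < 1? YES.
Since P[∪ A_i] ≤ 1/15 < 1, the complement has P[∩ A_i^c] ≥ 1 − 1/15 = 14/15 > 0, so some outcome avoids every A_i.

36·p = 1/15 ≈ 0.0666667; existence CERTIFIED by the union bound.


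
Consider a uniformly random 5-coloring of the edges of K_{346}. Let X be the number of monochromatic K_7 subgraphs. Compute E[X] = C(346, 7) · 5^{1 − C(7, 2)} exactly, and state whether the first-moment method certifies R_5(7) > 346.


E[X] = C(346, 7) · 5^{1 − 21} = 110809404801480 · 5^{−20} = 110809404801480/95367431640625.
As a reduced fraction: E[X] = 22161880960296/19073486328125 ≈ 1.1619.
Is E[X] < 1? NO.
Since E[X] ≥ 1, the first-moment bound is inconclusive at n = 346; it does NOT by itself certify R_5(7) > 346.

E[X] = 22161880960296/19073486328125 ≈ 1.1619; E[X] ≥ 1; first-moment method inconclusive here.


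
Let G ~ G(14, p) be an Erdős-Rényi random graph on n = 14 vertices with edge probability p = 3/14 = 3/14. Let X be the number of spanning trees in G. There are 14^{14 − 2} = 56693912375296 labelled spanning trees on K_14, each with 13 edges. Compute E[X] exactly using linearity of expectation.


K_14 has 14^{14 − 2} = 56693912375296 labelled spanning trees.
For each such spanning tree H, let X_H = 1 if all 13 edges of H are present in G. Then P[X_H = 1] = p^{13} = (3/14)^{13} = 1594323/793714773254144.
By linearity of expectation: E[X] = Σ_H E[X_H] = 56693912375296 · p^{13} = 56693912375296 · 1594323/793714773254144 = 1594323/14.
Numerically: E[X] ≈ 1.1388e+05.

E[X] = 56693912375296 · (3/14)^{13} = 1594323/14 ≈ 1.1388e+05.


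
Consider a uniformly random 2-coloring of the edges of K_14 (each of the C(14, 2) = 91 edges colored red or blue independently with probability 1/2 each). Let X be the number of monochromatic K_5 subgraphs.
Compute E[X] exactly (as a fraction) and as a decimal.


Let X = Σ_S X_S over the C(14, 5) = 2002 subsets S of size 5, where X_S = 1 if the K_5 on S is monochromatic.
For a fixed S, the K_5 on S has C(5, 2) = 10 edges. P[all 10 edges red] = (1/2)^10, and likewise for blue, so P[monochromatic] = 2·(1/2)^10 = 2^{1 − 10} = 1/512.
Summing: E[X] = C(14, 5) · 2^{1 − 10} = 2002 · 1/512 = 1001/256.
Numerically: E[X] ≈ 3.91016.

E[X] = C(14,5)·2^(1−C(5,2)) = 1001/256 ≈ 3.91016.


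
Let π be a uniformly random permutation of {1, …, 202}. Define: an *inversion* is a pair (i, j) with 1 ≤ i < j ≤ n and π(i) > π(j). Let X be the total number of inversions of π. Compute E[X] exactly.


Write X = Σ X_I over the C(202, 2) = 20301 pairs i < j, with X_I the indicator of one inversion.
There are 20301 indicators.
For each fixed pair i < j, the values π(i) and π(j) are two distinct elements of {1, …, 202} in uniformly random order; by symmetry P[π(i) > π(j)] = 1/2.
By linearity: E[X] = 20301 · (1/2) = C(202, 2) · (1/2) = 20301/2 = 20301/2 ≈ 10150.500000.

E[X] = 20301/2 = 10150.500000.


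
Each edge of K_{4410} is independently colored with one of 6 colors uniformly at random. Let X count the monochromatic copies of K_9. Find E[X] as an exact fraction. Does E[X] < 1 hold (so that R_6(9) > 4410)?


E[X] = C(4410, 9) · 6^{1 − 36} = 1724394906266704102180823710 · 6^{−35} = 1724394906266704102180823710/1719070799748422591028658176.
As a reduced fraction: E[X] = 862197453133352051090411855/859535399874211295514329088 ≈ 1.003097.
Is E[X] < 1? NO.
Since E[X] ≥ 1, the first-moment bound is inconclusive at n = 4410; it does NOT by itself certify R_6(9) > 4410.

E[X] = 862197453133352051090411855/859535399874211295514329088 ≈ 1.003097; E[X] ≥ 1; first-moment method inconclusive here.


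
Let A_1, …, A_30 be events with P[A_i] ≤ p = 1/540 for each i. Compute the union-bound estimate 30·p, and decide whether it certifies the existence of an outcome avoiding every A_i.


Union bound: P[∪_{i=1}^{30} A_i] ≤ Σ_i P[A_i] ≤ 30·p = 30·(1/540) = 1/18.
Numerically: 1/18 ≈ 0.0556.
Is 1/18 < 1? YES.
Since P[∪ A_i] ≤ 1/18 < 1, the complement has P[∩ A_i^c] ≥ 1 − 1/18 = 17/18 > 0, so some outcome avoids every A_i.

30·p = 1/18 ≈ 0.0556; existence CERTIFIED by the union bound.


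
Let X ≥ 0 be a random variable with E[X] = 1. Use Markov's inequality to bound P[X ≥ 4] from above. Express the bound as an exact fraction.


μ = E[X] = 1, a = 4.
Markov: P[X ≥ 4] ≤ μ/a = (1)/4 = 1/4.
Numerically: ≈ 0.250000.
(Since a = 4 > μ = 1.000000, the bound 1/4 is < 1 and informative.)

P[X ≥ 4] ≤ 1/4 ≈ 0.250000.


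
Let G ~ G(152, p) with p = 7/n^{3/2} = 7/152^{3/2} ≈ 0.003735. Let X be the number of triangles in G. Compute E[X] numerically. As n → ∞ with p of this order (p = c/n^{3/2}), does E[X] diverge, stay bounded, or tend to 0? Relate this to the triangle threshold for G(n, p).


Number of potential triangles: C(152, 3) = 573800.
Each occurs with probability p³ ≈ (0.003735)³ ≈ 5.211923e-08.
By linearity: E[X] = C(152, 3)·p³ ≈ 573800 · 5.211923e-08 ≈ 0.0299.
Since α = 3/2 > 1, p = c/n^{3/2} = o(1/n) is below the triangle threshold p ~ 1/n. Asymptotically E[X] ~ (c³/6)·n^{3(1−α)} = (7³/6)·n^{-1.5} → 0, so by Markov's inequality G has no triangles w.h.p.

E[X] ≈ 0.0299; in regime p = Θ(1/n^{3/2}) E[X] tends to 0 (below the triangle threshold p ~ 1/n).


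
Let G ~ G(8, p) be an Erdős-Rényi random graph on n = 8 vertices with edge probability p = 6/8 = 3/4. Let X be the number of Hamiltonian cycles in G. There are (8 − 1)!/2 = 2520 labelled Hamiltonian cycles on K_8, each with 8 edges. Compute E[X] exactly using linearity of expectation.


K_8 has (8 − 1)!/2 = 2520 labelled Hamiltonian cycles.
For each such Hamiltonian cycle H, let X_H = 1 if all 8 edges of H are present in G. Then P[X_H = 1] = p^{8} = (3/4)^{8} = 6561/65536.
By linearity of expectation: E[X] = Σ_H E[X_H] = 2520 · p^{8} = 2520 · 6561/65536 = 2066715/8192.
Numerically: E[X] ≈ 252.28.

E[X] = 2520 · (3/4)^{8} = 2066715/8192 ≈ 252.28.


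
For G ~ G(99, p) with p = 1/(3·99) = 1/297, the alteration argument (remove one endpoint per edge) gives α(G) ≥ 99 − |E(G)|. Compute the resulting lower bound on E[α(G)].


E[|E(G)|] = C(99, 2)·p = 4851 · (1/297) = 49/3.
E[α(G)] ≥ n − E[|E(G)|] = 99 − 49/3 = 248/3.
Numerically: ≈ 82.666667.
(This is only a lower bound; the true E[α(G)] may be larger.)

E[α(G)] ≥ 248/3 ≈ 82.666667.


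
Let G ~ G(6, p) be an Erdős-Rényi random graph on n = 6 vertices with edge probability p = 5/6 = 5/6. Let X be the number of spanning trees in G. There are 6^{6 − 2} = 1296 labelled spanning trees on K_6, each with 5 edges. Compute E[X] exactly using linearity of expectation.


K_6 has 6^{6 − 2} = 1296 labelled spanning trees.
For each such spanning tree H, let X_H = 1 if all 5 edges of H are present in G. Then P[X_H = 1] = p^{5} = (5/6)^{5} = 3125/7776.
By linearity: E[X] = Σ_H E[X_H] = 1296 · p^{5} = 1296 · 3125/7776 = 3125/6.
Numerically: E[X] ≈ 521.

E[X] = 1296 · (5/6)^{5} = 3125/6 ≈ 521.


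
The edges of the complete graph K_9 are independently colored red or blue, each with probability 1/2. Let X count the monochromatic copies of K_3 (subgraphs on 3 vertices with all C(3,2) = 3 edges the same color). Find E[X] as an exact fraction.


Let X = Σ_S X_S over the C(9, 3) = 84 subsets S of size 3, where X_S = 1 if the K_3 on S is monochromatic.
For a fixed S, the K_3 on S has C(3, 2) = 3 edges. P[all 3 edges red] = (1/2)^3, and likewise for blue, so P[monochromatic] = 2·(1/2)^3 = 2^{1 − 3} = 1/4.
Summing: E[X] = C(9, 3) · 2^{1 − 3} = 84 · 1/4 = 21.
Numerically: E[X] ≈ 21.000000.

E[X] = C(9,3)·2^(1−C(3,2)) = 21 ≈ 21.000000.


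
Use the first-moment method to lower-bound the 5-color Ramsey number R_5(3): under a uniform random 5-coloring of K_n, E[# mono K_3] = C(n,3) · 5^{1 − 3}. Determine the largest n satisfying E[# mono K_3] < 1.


We need C(n, 3) · 5^{1 − 3} < 1, i.e. C(n, 3) < 5^{3 − 1} = 25.
Check values of n near the boundary:
  n = 3: C(3, 3) = 1; 1 < 25? YES
  n = 4: C(4, 3) = 4; 4 < 25? YES
  n = 5: C(5, 3) = 10; 10 < 25? YES
  n = 6: C(6, 3) = 20; 20 < 25? YES
  n = 7: C(7, 3) = 35; 35 < 25? NO
  n = 8: C(8, 3) = 56; 56 < 25? NO
The largest n with C(n, 3) < 25 is n = 6 (where E[X] = 4/5 ≈ 0.800000). Hence R_5(3) > 6, i.e. R_5(3) ≥ 7.

Largest n = 6; hence R_5(3) > 6.


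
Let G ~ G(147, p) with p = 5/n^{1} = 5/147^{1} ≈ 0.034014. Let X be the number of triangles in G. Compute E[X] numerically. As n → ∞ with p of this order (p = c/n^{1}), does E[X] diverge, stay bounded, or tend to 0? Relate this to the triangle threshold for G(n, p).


Number of potential triangles: C(147, 3) = 518665.
Each occurs with probability p³ ≈ (0.034014)³ ≈ 3.9351203e-05.
By linearity: E[X] = C(147, 3)·p³ ≈ 518665 · 3.9351203e-05 ≈ 20.41009.
Here α = 1, so p = 5/n is exactly at the triangle threshold p ~ 1/n. Asymptotically E[X] → c³/6 = 5³/6 = 125/6 ≈ 20.83333, a bounded constant. In this regime the triangle count is asymptotically Poisson(c³/6).

E[X] ≈ 20.41009; in regime p = Θ(1/n^{1}) E[X] stays bounded (at the triangle threshold p ~ 1/n).


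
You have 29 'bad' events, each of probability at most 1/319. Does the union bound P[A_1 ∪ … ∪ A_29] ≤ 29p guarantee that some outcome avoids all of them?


Union bound: P[∪_{i=1}^{29} A_i] ≤ Σ_i P[A_i] ≤ 29·p = 29·(1/319) = 1/11.
Numerically: 1/11 ≈ 0.09091.
Is 1/11 < 1? YES.
Since P[∪ A_i] ≤ 1/11 < 1, the complement has P[∩ A_i^c] ≥ 1 − 1/11 = 10/11 > 0, so some outcome avoids every A_i.

29·p = 1/11 ≈ 0.09091; existence CERTIFIED by the union bound.


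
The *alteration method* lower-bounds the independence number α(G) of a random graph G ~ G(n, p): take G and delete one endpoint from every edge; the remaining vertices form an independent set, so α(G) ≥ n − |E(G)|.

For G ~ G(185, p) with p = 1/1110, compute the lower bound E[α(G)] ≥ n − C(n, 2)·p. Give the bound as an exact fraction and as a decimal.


E[|E(G)|] = C(185, 2)·p = 17020 · (1/1110) = 46/3.
E[α(G)] ≥ n − E[|E(G)|] = 185 − 46/3 = 509/3.
Numerically: ≈ 169.6667.
(This is only a lower bound; the true E[α(G)] may be larger.)

E[α(G)] ≥ 509/3 ≈ 169.6667.


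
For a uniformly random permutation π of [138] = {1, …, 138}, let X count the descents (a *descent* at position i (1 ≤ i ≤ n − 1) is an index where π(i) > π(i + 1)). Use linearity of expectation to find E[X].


Write X = Σ X_I over i = 1, …, 137, with X_I the indicator of one descent.
There are 137 indicators.
For each fixed i, the pair (π(i), π(i+1)) is a uniformly random ordered pair of distinct values from {1, …, 138}; by symmetry P[π(i) > π(i+1)] = 1/2.
By linearity: E[X] = 137 · (1/2) = (138 − 1) · (1/2) = 137/2 ≈ 68.500000.

E[X] = 137/2 = 68.500000.


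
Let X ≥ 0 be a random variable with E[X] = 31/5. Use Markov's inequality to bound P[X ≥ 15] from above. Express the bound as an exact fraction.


μ = E[X] = 31/5, a = 15.
Markov: P[X ≥ 15] ≤ μ/a = (31/5)/15 = 31/75.
Numerically: ≈ 0.413333.
(Since a = 15 > μ = 6.200000, the bound 31/75 is < 1 and informative.)

P[X ≥ 15] ≤ 31/75 ≈ 0.413333.


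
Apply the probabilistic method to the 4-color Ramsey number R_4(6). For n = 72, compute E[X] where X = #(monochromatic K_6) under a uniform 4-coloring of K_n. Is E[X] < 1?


E[X] = C(72, 6) · 4^{1 − 15} = 156238908 · 4^{−14} = 156238908/268435456.
As a reduced fraction: E[X] = 39059727/67108864 ≈ 0.582035.
Is E[X] < 1? YES.
Since E[X] < 1, there exists a 4-coloring of K_{72} with no monochromatic K_6; hence R_4(6) > 72.

E[X] = 39059727/67108864 ≈ 0.582035; E[X] < 1, so R_4(6) > 72.


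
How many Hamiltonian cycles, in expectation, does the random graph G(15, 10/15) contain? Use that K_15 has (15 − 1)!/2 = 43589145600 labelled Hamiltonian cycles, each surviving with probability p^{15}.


K_15 has (15 − 1)!/2 = 43589145600 labelled Hamiltonian cycles.
For each such Hamiltonian cycle H, let X_H = 1 if all 15 edges of H are present in G. Then P[X_H = 1] = p^{15} = (2/3)^{15} = 32768/14348907.
By linearity: E[X] = Σ_H E[X_H] = 43589145600 · p^{15} = 43589145600 · 32768/14348907 = 5877897625600/59049.
Numerically: E[X] ≈ 9.95e+07.

E[X] = 43589145600 · (2/3)^{15} = 5877897625600/59049 ≈ 9.95e+07.


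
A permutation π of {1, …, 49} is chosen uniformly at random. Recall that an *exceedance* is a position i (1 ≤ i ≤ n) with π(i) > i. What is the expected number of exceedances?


Write X = Σ_{i=1}^{49} X_i, where X_i = 1_{π(i) > i}.
For each fixed i, π(i) is uniform over {1, …, 49} (marginal of a uniform permutation), so P[π(i) > i] = (n − i)/n. Summing: Σ_{i=1}^{49} (n − i)/n = (0 + 1 + … + 48)/49 = 49(49 − 1)/(2·49) = (49 − 1)/2.
Hence E[X] = Σ_{i=1}^{49} (49 − i)/49 = 24 ≈ 24.000.

E[X] = 24 = 24.000.


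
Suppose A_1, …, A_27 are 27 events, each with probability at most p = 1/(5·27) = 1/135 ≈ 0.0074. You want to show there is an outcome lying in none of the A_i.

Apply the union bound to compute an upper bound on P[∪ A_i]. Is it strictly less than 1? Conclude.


Union bound: P[∪_{i=1}^{27} A_i] ≤ Σ_i P[A_i] ≤ 27·p = 27·(1/135) = 1/5.
Numerically: 1/5 ≈ 0.2000.
Is 1/5 < 1? YES.
Since P[∪ A_i] ≤ 1/5 < 1, the complement has P[∩ A_i^c] ≥ 1 − 1/5 = 4/5 > 0, so some outcome avoids every A_i.

27·p = 1/5 ≈ 0.2000; existence CERTIFIED by the union bound.


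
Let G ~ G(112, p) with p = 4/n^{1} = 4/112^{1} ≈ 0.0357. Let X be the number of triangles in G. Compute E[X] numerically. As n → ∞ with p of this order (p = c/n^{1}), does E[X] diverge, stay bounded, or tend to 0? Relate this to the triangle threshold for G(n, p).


Number of potential triangles: C(112, 3) = 227920.
Each occurs with probability p³ ≈ (0.0357)³ ≈ 4.55539e-05.
By linearity: E[X] = C(112, 3)·p³ ≈ 227920 · 4.55539e-05 ≈ 10.383.
Here α = 1, so p = 4/n is exactly at the triangle threshold p ~ 1/n. Asymptotically E[X] → c³/6 = 4³/6 = 32/3 ≈ 10.667, a bounded constant. In this regime the triangle count is asymptotically Poisson(c³/6).

E[X] ≈ 10.383; in regime p = Θ(1/n^{1}) E[X] stays bounded (at the triangle threshold p ~ 1/n).


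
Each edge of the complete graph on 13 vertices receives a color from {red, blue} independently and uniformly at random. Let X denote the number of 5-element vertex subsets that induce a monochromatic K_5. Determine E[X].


Let X = Σ_S X_S over the C(13, 5) = 1287 subsets S of size 5, where X_S = 1 if the K_5 on S is monochromatic.
For a fixed S, the K_5 on S has C(5, 2) = 10 edges. P[all 10 edges red] = (1/2)^10, and likewise for blue, so P[monochromatic] = 2·(1/2)^10 = 2^{1 − 10} = 1/512.
By linearity of expectation: E[X] = C(13, 5) · 2^{1 − 10} = 1287 · 1/512 = 1287/512.
Numerically: E[X] ≈ 2.513672.

E[X] = C(13,5)·2^(1−C(5,2)) = 1287/512 ≈ 2.513672.


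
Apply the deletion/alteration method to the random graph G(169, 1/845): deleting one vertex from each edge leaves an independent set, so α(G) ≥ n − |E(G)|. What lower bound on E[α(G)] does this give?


E[|E(G)|] = C(169, 2)·p = 14196 · (1/845) = 84/5.
E[α(G)] ≥ n − E[|E(G)|] = 169 − 84/5 = 761/5.
Numerically: ≈ 152.20000.
(This is only a lower bound; the true E[α(G)] may be larger.)

E[α(G)] ≥ 761/5 ≈ 152.20000.


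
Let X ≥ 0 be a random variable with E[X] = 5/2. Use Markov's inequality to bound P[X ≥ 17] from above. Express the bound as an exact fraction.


μ = E[X] = 5/2, a = 17.
Markov: P[X ≥ 17] ≤ μ/a = (5/2)/17 = 5/34.
Numerically: ≈ 0.147.
(Since a = 17 > μ = 2.500, the bound 5/34 is < 1 and informative.)

P[X ≥ 17] ≤ 5/34 ≈ 0.147.


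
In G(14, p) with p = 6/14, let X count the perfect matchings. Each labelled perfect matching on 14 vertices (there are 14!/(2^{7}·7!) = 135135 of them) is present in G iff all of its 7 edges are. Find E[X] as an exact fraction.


K_14 has 14!/(2^{7}·7!) = 135135 labelled perfect matchings.
For each such perfect matching H, let X_H = 1 if all 7 edges of H are present in G. Then P[X_H = 1] = p^{7} = (3/7)^{7} = 2187/823543.
By linearity of expectation: E[X] = Σ_H E[X_H] = 135135 · p^{7} = 135135 · 2187/823543 = 42220035/117649.
Numerically: E[X] ≈ 358.9.

E[X] = 135135 · (3/7)^{7} = 42220035/117649 ≈ 358.9.


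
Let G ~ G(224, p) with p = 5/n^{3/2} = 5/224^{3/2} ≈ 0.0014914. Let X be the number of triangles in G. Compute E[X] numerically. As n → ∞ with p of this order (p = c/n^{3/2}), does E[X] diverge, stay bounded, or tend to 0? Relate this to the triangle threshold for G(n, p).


Number of potential triangles: C(224, 3) = 1848224.
Each occurs with probability p³ ≈ (0.0014914)³ ≈ 3.3173701e-09.
By linearity: E[X] = C(224, 3)·p³ ≈ 1848224 · 3.3173701e-09 ≈ 0.00613.
Since α = 3/2 > 1, p = c/n^{3/2} = o(1/n) is below the triangle threshold p ~ 1/n. Asymptotically E[X] ~ (c³/6)·n^{3(1−α)} = (5³/6)·n^{-1.5} → 0, so by Markov's inequality G has no triangles w.h.p.

E[X] ≈ 0.00613; in regime p = Θ(1/n^{3/2}) E[X] tends to 0 (below the triangle threshold p ~ 1/n).


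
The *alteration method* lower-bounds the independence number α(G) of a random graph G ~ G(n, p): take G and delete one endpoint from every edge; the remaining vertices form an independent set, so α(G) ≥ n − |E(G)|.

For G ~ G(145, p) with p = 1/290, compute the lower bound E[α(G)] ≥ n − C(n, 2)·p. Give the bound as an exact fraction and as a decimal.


E[|E(G)|] = C(145, 2)·p = 10440 · (1/290) = 36.
E[α(G)] ≥ n − E[|E(G)|] = 145 − 36 = 109.
Numerically: ≈ 109.000.
(This is only a lower bound; the true E[α(G)] may be larger.)

E[α(G)] ≥ 109 ≈ 109.000.


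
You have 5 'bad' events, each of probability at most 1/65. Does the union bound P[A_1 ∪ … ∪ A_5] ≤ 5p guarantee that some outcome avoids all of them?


Union bound: P[∪_{i=1}^{5} A_i] ≤ Σ_i P[A_i] ≤ 5·p = 5·(1/65) = 1/13.
Numerically: 1/13 ≈ 0.07692.
Is 1/13 < 1? YES.
Since P[∪ A_i] ≤ 1/13 < 1, the complement has P[∩ A_i^c] ≥ 1 − 1/13 = 12/13 > 0, so some outcome avoids every A_i.

5·p = 1/13 ≈ 0.07692; existence CERTIFIED by the union bound.


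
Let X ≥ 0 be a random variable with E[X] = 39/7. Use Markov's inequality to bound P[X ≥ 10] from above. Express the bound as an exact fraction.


μ = E[X] = 39/7, a = 10.
Markov: P[X ≥ 10] ≤ μ/a = (39/7)/10 = 39/70.
Numerically: ≈ 0.557.
(Since a = 10 > μ = 5.571, the bound 39/70 is < 1 and informative.)

P[X ≥ 10] ≤ 39/70 ≈ 0.557.


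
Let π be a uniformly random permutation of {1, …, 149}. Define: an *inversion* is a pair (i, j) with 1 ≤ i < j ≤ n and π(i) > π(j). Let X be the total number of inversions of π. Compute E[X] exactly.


Write X = Σ X_I over the C(149, 2) = 11026 pairs i < j, with X_I the indicator of one inversion.
There are 11026 indicators.
For each fixed pair i < j, the values π(i) and π(j) are two distinct elements of {1, …, 149} in uniformly random order; by symmetry P[π(i) > π(j)] = 1/2.
By linearity: E[X] = 11026 · (1/2) = C(149, 2) · (1/2) = 11026/2 = 5513 ≈ 5513.000.

E[X] = 5513 = 5513.000.


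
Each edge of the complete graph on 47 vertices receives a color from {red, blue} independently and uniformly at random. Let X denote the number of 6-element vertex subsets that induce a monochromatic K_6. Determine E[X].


Let X = Σ_S X_S over the C(47, 6) = 10737573 subsets S of size 6, where X_S = 1 if the K_6 on S is monochromatic.
For a fixed S, the K_6 on S has C(6, 2) = 15 edges. P[all 15 edges red] = (1/2)^15, and likewise for blue, so P[monochromatic] = 2·(1/2)^15 = 2^{1 − 15} = 1/16384.
By linearity of expectation: E[X] = C(47, 6) · 2^{1 − 15} = 10737573 · 1/16384 = 10737573/16384.
Numerically: E[X] ≈ 655.369446.

E[X] = C(47,6)·2^(1−C(6,2)) = 10737573/16384 ≈ 655.369446.


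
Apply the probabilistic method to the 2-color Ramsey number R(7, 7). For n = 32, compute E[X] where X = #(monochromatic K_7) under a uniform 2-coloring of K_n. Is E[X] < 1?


E[X] = C(32, 7) · 2^{1 − 21} = 3365856 · 2^{−20} = 3365856/1048576.
As a reduced fraction: E[X] = 105183/32768 ≈ 3.2099.
Is E[X] < 1? NO.
Since E[X] ≥ 1, the first-moment bound is inconclusive at n = 32; it does NOT by itself certify R(7, 7) > 32.

E[X] = 105183/32768 ≈ 3.2099; E[X] ≥ 1; first-moment method inconclusive here.


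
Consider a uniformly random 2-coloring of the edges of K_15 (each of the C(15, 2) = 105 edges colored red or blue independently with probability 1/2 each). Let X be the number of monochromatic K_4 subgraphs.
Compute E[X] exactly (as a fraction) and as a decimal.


Let X = Σ_S X_S over the C(15, 4) = 1365 subsets S of size 4, where X_S = 1 if the K_4 on S is monochromatic.
For a fixed S, the K_4 on S has C(4, 2) = 6 edges. P[all 6 edges red] = (1/2)^6, and likewise for blue, so P[monochromatic] = 2·(1/2)^6 = 2^{1 − 6} = 1/32.
By linearity: E[X] = C(15, 4) · 2^{1 − 6} = 1365 · 1/32 = 1365/32.
Numerically: E[X] ≈ 42.65625.

E[X] = C(15,4)·2^(1−C(4,2)) = 1365/32 ≈ 42.65625.


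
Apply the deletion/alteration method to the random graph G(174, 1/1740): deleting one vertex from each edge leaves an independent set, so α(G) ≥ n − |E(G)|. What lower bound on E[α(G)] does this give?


E[|E(G)|] = C(174, 2)·p = 15051 · (1/1740) = 173/20.
E[α(G)] ≥ n − E[|E(G)|] = 174 − 173/20 = 3307/20.
Numerically: ≈ 165.350.
(This is only a lower bound; the true E[α(G)] may be larger.)

E[α(G)] ≥ 3307/20 ≈ 165.350.


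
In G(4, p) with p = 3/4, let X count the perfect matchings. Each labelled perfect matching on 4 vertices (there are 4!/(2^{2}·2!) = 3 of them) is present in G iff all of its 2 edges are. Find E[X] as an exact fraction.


K_4 has 4!/(2^{2}·2!) = 3 labelled perfect matchings.
For each such perfect matching H, let X_H = 1 if all 2 edges of H are present in G. Then P[X_H = 1] = p^{2} = (3/4)^{2} = 9/16.
By linearity of expectation: E[X] = Σ_H E[X_H] = 3 · p^{2} = 3 · 9/16 = 27/16.
Numerically: E[X] ≈ 1.688.

E[X] = 3 · (3/4)^{2} = 27/16 ≈ 1.688.


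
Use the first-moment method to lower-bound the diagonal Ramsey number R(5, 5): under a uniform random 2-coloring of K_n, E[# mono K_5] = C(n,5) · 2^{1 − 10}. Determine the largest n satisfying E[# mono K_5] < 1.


We need C(n, 5) · 2^{1 − 10} < 1, i.e. C(n, 5) < 2^{10 − 1} = 512.
Check values of n near the boundary:
  n = 7: C(7, 5) = 21; 21 < 512? YES
  n = 8: C(8, 5) = 56; 56 < 512? YES
  n = 9: C(9, 5) = 126; 126 < 512? YES
  n = 10: C(10, 5) = 252; 252 < 512? YES
  n = 11: C(11, 5) = 462; 462 < 512? YES
  n = 12: C(12, 5) = 792; 792 < 512? NO
  n = 13: C(13, 5) = 1287; 1287 < 512? NO
  n = 14: C(14, 5) = 2002; 2002 < 512? NO
The largest n with C(n, 5) < 512 is n = 11 (where E[X] = 231/256 ≈ 0.9023). Hence R(5, 5) > 11, i.e. R(5, 5) ≥ 12.

Largest n = 11; hence R(5, 5) > 11.


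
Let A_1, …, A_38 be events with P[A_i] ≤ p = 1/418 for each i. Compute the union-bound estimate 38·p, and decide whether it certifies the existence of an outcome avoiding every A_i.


Union bound: P[∪_{i=1}^{38} A_i] ≤ Σ_i P[A_i] ≤ 38·p = 38·(1/418) = 1/11.
Numerically: 1/11 ≈ 0.09091.
Is 1/11 < 1? YES.
Since P[∪ A_i] ≤ 1/11 < 1, the complement has P[∩ A_i^c] ≥ 1 − 1/11 = 10/11 > 0, so some outcome avoids every A_i.

38·p = 1/11 ≈ 0.09091; existence CERTIFIED by the union bound.


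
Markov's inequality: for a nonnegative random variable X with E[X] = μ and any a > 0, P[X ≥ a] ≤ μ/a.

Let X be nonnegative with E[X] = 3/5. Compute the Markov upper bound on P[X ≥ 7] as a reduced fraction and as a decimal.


μ = E[X] = 3/5, a = 7.
Markov: P[X ≥ 7] ≤ μ/a = (3/5)/7 = 3/35.
Numerically: ≈ 0.086.
(Since a = 7 > μ = 0.600, the bound 3/35 is < 1 and informative.)

P[X ≥ 7] ≤ 3/35 ≈ 0.086.


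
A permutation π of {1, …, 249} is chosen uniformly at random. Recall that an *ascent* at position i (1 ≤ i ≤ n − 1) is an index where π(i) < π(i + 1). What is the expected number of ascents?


Write X = Σ X_I over i = 1, …, 248, with X_I the indicator of one ascent.
There are 248 indicators.
For each fixed i, the pair (π(i), π(i+1)) is a uniformly random ordered pair of distinct values from {1, …, 249}; by symmetry P[π(i) < π(i+1)] = 1/2.
By linearity: E[X] = 248 · (1/2) = (249 − 1) · (1/2) = 124 ≈ 124.0000.

E[X] = 124 = 124.0000.


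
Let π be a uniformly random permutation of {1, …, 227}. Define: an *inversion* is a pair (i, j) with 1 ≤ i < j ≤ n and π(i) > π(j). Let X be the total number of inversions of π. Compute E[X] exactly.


Write X = Σ X_I over the C(227, 2) = 25651 pairs i < j, with X_I the indicator of one inversion.
There are 25651 indicators.
For each fixed pair i < j, the values π(i) and π(j) are two distinct elements of {1, …, 227} in uniformly random order; by symmetry P[π(i) > π(j)] = 1/2.
By linearity: E[X] = 25651 · (1/2) = C(227, 2) · (1/2) = 25651/2 = 25651/2 ≈ 12825.50000.

E[X] = 25651/2 = 12825.50000.


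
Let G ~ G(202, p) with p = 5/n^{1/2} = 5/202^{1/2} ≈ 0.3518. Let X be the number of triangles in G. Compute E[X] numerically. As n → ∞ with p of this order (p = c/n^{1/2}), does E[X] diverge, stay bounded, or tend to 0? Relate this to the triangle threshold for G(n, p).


Number of potential triangles: C(202, 3) = 1353400.
Each occurs with probability p³ ≈ (0.3518)³ ≈ 4.353945e-02.
By linearity: E[X] = C(202, 3)·p³ ≈ 1353400 · 4.353945e-02 ≈ 58926.2944.
Since α = 1/2 < 1, p = c/n^{1/2} ≫ 1/n is above the triangle threshold p ~ 1/n. Asymptotically E[X] ~ (c³/6)·n^{3(1−α)} = (5³/6)·n^{1.5} → ∞; triangles are abundant w.h.p.

E[X] ≈ 58926.2944; in regime p = Θ(1/n^{1/2}) E[X] diverges (above the triangle threshold p ~ 1/n).
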